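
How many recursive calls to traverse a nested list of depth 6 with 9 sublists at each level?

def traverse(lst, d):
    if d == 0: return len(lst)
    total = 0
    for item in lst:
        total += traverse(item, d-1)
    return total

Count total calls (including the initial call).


At depth 0 (root): 1 call
At depth 1: each of 1 parents calls traverse on 9 children = 9 calls
At depth 2: each of 9 parents calls traverse on 9 children = 81 calls
At depth 3: each of 81 parents calls traverse on 9 children = 729 calls
At depth 4: each of 729 parents calls traverse on 9 children = 6561 calls
At depth 5: each of 6561 parents calls traverse on 9 children = 59049 calls
At depth 6: each of 59049 parents calls traverse on 9 children = 531441 calls
Total: 1 + 9 + 81 + 729 + 6561 + 59049 + 531441 = 597871

597871


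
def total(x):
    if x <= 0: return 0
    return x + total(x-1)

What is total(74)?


total(74)
= 74 + 73 + 72 + 71 + 70 + 69 + 68 + 67 + 66 + 65 + 64 + 63 + 62 + 61 + 60 + 59 + 58 + 57 + 56 + 55 + 54 + 53 + 52 + 51 + 50 + 49 + 48 + 47 + 46 + 45 + 44 + 43 + 42 + 41 + 40 + 39 + 38 + 37 + 36 + 35 + 34 + 33 + 32 + 31 + 30 + 29 + 28 + 27 + 26 + 25 + 24 + 23 + 22 + 21 + 20 + 19 + 18 + 17 + 16 + 15 + 14 + 13 + 12 + 11 + 10 + 9 + 8 + 7 + 6 + 5 + 4 + 3 + 2 + 1 + total(0)
= 74 + 73 + 72 + 71 + 70 + 69 + 68 + 67 + 66 + 65 + 64 + 63 + 62 + 61 + 60 + 59 + 58 + 57 + 56 + 55 + 54 + 53 + 52 + 51 + 50 + 49 + 48 + 47 + 46 + 45 + 44 + 43 + 42 + 41 + 40 + 39 + 38 + 37 + 36 + 35 + 34 + 33 + 32 + 31 + 30 + 29 + 28 + 27 + 26 + 25 + 24 + 23 + 22 + 21 + 20 + 19 + 18 + 17 + 16 + 15 + 14 + 13 + 12 + 11 + 10 + 9 + 8 + 7 + 6 + 5 + 4 + 3 + 2 + 1 + 0
= 2775

2775


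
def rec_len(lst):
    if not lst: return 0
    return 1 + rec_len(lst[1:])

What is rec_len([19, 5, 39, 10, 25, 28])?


rec_len([19, 5, 39, 10, 25, 28]) = 1 + rec_len([5, 39, 10, 25, 28])
rec_len([5, 39, 10, 25, 28]) = 1 + rec_len([39, 10, 25, 28])
rec_len([39, 10, 25, 28]) = 1 + rec_len([10, 25, 28])
rec_len([10, 25, 28]) = 1 + rec_len([25, 28])
rec_len([25, 28]) = 1 + rec_len([28])
rec_len([28]) = 1 + rec_len([])
rec_len([]) = 0  (base case)
Unwinding: 1 + 1 + 1 + 1 + 1 + 1 + 0 = 6

6


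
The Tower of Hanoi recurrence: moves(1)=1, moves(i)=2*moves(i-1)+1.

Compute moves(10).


moves(10) = 2 * moves(9) + 1
moves(9) = 2 * moves(8) + 1
moves(8) = 2 * moves(7) + 1
moves(7) = 2 * moves(6) + 1
moves(6) = 2 * moves(5) + 1
moves(5) = 2 * moves(4) + 1
moves(4) = 2 * moves(3) + 1
moves(3) = 2 * moves(2) + 1
moves(2) = 2 * moves(1) + 1
moves(1) = 1  (base case)
moves(2) = 2 * 1 + 1 = 3
moves(3) = 2 * 3 + 1 = 7
moves(4) = 2 * 7 + 1 = 15
moves(5) = 2 * 15 + 1 = 31
moves(6) = 2 * 31 + 1 = 63
moves(7) = 2 * 63 + 1 = 127
moves(8) = 2 * 127 + 1 = 255
moves(9) = 2 * 255 + 1 = 511
moves(10) = 2 * 511 + 1 = 1023

1023


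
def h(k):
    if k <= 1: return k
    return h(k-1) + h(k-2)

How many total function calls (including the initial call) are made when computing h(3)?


Let C(n) = total calls for h(n)
C(0) = 1, C(1) = 1
C(2) = 1 + C(1) + C(0) = 1 + 1 + 1 = 3
C(3) = 1 + C(2) + C(1) = 1 + 3 + 1 = 5

5


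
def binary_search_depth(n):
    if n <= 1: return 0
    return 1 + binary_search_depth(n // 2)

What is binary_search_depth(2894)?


2894 / 2 = 1447
1447 / 2 = 723
723 / 2 = 361
361 / 2 = 180
180 / 2 = 90
90 / 2 = 45
45 / 2 = 22
22 / 2 = 11
11 / 2 = 5
5 / 2 = 2
2 / 2 = 1
Reached 1 after 11 halvings

11


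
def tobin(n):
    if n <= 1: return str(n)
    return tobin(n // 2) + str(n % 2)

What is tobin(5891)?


tobin(5891) = tobin(2945) + '1'
tobin(2945) = tobin(1472) + '1'
tobin(1472) = tobin(736) + '0'
tobin(736) = tobin(368) + '0'
tobin(368) = tobin(184) + '0'
tobin(184) = tobin(92) + '0'
tobin(92) = tobin(46) + '0'
tobin(46) = tobin(23) + '0'
tobin(23) = tobin(11) + '1'
tobin(11) = tobin(5) + '1'
tobin(5) = tobin(2) + '1'
tobin(2) = tobin(1) + '0'
tobin(1) = '1'  (base case)
Concatenating: '1' + '0' + '1' + '1' + '1' + '0' + '0' + '0' + '0' + '0' + '0' + '1' + '1' = '1011100000011'

1011100000011


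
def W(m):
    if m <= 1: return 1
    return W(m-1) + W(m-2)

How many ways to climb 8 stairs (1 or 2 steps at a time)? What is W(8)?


Building up from base cases:
W(0) = 1
W(1) = 1
W(2) = W(1) + W(0) = 1 + 1 = 2
W(3) = W(2) + W(1) = 2 + 1 = 3
W(4) = W(3) + W(2) = 3 + 2 = 5
W(5) = W(4) + W(3) = 5 + 3 = 8
W(6) = W(5) + W(4) = 8 + 5 = 13
W(7) = W(6) + W(5) = 13 + 8 = 21
W(8) = W(7) + W(6) = 21 + 13 = 34

34


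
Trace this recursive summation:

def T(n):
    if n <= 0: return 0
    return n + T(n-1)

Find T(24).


T(24)
= 24 + 23 + 22 + 21 + 20 + 19 + 18 + 17 + 16 + 15 + 14 + 13 + 12 + 11 + 10 + 9 + 8 + 7 + 6 + 5 + 4 + 3 + 2 + 1 + T(0)
= 24 + 23 + 22 + 21 + 20 + 19 + 18 + 17 + 16 + 15 + 14 + 13 + 12 + 11 + 10 + 9 + 8 + 7 + 6 + 5 + 4 + 3 + 2 + 1 + 0
= 300

300


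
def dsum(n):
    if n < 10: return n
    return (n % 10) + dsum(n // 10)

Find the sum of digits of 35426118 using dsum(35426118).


dsum(35426118) = 8 + dsum(3542611)
dsum(3542611) = 1 + dsum(354261)
dsum(354261) = 1 + dsum(35426)
dsum(35426) = 6 + dsum(3542)
dsum(3542) = 2 + dsum(354)
dsum(354) = 4 + dsum(35)
dsum(35) = 5 + dsum(3)
dsum(3) = 3  (base case)
Total: 8 + 1 + 1 + 6 + 2 + 4 + 5 + 3 = 30

30


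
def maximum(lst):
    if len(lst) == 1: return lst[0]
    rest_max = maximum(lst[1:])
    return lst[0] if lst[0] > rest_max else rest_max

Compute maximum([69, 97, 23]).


maximum([69, 97, 23]): compare 69 with maximum([97, 23])
maximum([97, 23]): compare 97 with maximum([23])
maximum([23]) = 23  (base case)
Compare 97 with 23 -> 97
Compare 69 with 97 -> 97

97


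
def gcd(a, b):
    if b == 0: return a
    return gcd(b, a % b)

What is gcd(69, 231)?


gcd(69, 231) = gcd(231, 69)
gcd(231, 69) = gcd(69, 24)
gcd(69, 24) = gcd(24, 21)
gcd(24, 21) = gcd(21, 3)
gcd(21, 3) = gcd(3, 0)
gcd(3, 0) = 3  (base case)

3


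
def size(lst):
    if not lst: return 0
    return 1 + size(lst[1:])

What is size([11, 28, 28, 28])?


size([11, 28, 28, 28]) = 1 + size([28, 28, 28])
size([28, 28, 28]) = 1 + size([28, 28])
size([28, 28]) = 1 + size([28])
size([28]) = 1 + size([])
size([]) = 0  (base case)
Unwinding: 1 + 1 + 1 + 1 + 0 = 4

4


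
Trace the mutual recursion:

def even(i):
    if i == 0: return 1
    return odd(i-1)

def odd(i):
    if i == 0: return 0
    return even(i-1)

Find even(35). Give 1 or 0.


even(35) = odd(34)
odd(34) = even(33)
even(33) = odd(32)
odd(32) = even(31)
even(31) = odd(30)
odd(30) = even(29)
even(29) = odd(28)
odd(28) = even(27)
even(27) = odd(26)
odd(26) = even(25)
even(25) = odd(24)
odd(24) = even(23)
even(23) = odd(22)
odd(22) = even(21)
even(21) = odd(20)
odd(20) = even(19)
even(19) = odd(18)
odd(18) = even(17)
even(17) = odd(16)
odd(16) = even(15)
even(15) = odd(14)
odd(14) = even(13)
even(13) = odd(12)
odd(12) = even(11)
even(11) = odd(10)
odd(10) = even(9)
even(9) = odd(8)
odd(8) = even(7)
even(7) = odd(6)
odd(6) = even(5)
even(5) = odd(4)
odd(4) = even(3)
even(3) = odd(2)
odd(2) = even(1)
even(1) = odd(0)
odd(0) = 0  (base case)
Result: 0

0


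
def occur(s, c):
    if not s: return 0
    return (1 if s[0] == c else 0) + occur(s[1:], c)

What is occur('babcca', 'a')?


s[0]='b' != 'a' -> 0
s[0]='a' == 'a' -> 1
s[0]='b' != 'a' -> 0
s[0]='c' != 'a' -> 0
s[0]='c' != 'a' -> 0
s[0]='a' == 'a' -> 1
Sum: 0 + 1 + 0 + 0 + 0 + 1 = 2

2


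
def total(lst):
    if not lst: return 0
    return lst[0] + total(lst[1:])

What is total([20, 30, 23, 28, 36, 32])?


total([20, 30, 23, 28, 36, 32]) = 20 + total([30, 23, 28, 36, 32])
total([30, 23, 28, 36, 32]) = 30 + total([23, 28, 36, 32])
total([23, 28, 36, 32]) = 23 + total([28, 36, 32])
total([28, 36, 32]) = 28 + total([36, 32])
total([36, 32]) = 36 + total([32])
total([32]) = 32 + total([])
total([]) = 0  (base case)
Total: 20 + 30 + 23 + 28 + 36 + 32 + 0 = 169

169


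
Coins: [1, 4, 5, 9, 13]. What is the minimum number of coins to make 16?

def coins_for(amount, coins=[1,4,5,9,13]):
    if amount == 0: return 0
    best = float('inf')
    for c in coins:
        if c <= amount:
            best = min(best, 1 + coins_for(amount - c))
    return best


Building up with DP:
coins_for(0) = 0
coins_for(1) = min(1+coins_for(0)=1+0=1) = 1
coins_for(2) = min(1+coins_for(1)=1+1=2) = 2
coins_for(3) = min(1+coins_for(2)=1+2=3) = 3
coins_for(4) = min(1+coins_for(3)=1+3=4, 1+coins_for(0)=1+0=1) = 1
coins_for(5) = min(1+coins_for(4)=1+1=2, 1+coins_for(1)=1+1=2, 1+coins_for(0)=1+0=1) = 1
coins_for(6) = min(1+coins_for(5)=1+1=2, 1+coins_for(2)=1+2=3, 1+coins_for(1)=1+1=2) = 2
coins_for(7) = min(1+coins_for(6)=1+2=3, 1+coins_for(3)=1+3=4, 1+coins_for(2)=1+2=3) = 3
coins_for(8) = min(1+coins_for(7)=1+3=4, 1+coins_for(4)=1+1=2, 1+coins_for(3)=1+3=4) = 2
coins_for(9) = min(1+coins_for(8)=1+2=3, 1+coins_for(5)=1+1=2, 1+coins_for(4)=1+1=2, 1+coins_for(0)=1+0=1) = 1
coins_for(10) = min(1+coins_for(9)=1+1=2, 1+coins_for(6)=1+2=3, 1+coins_for(5)=1+1=2, 1+coins_for(1)=1+1=2) = 2
coins_for(11) = min(1+coins_for(10)=1+2=3, 1+coins_for(7)=1+3=4, 1+coins_for(6)=1+2=3, 1+coins_for(2)=1+2=3) = 3
coins_for(12) = min(1+coins_for(11)=1+3=4, 1+coins_for(8)=1+2=3, 1+coins_for(7)=1+3=4, 1+coins_for(3)=1+3=4) = 3
coins_for(13) = min(1+coins_for(12)=1+3=4, 1+coins_for(9)=1+1=2, 1+coins_for(8)=1+2=3, 1+coins_for(4)=1+1=2, 1+coins_for(0)=1+0=1) = 1
coins_for(14) = min(1+coins_for(13)=1+1=2, 1+coins_for(10)=1+2=3, 1+coins_for(9)=1+1=2, 1+coins_for(5)=1+1=2, 1+coins_for(1)=1+1=2) = 2
coins_for(15) = min(1+coins_for(14)=1+2=3, 1+coins_for(11)=1+3=4, 1+coins_for(10)=1+2=3, 1+coins_for(6)=1+2=3, 1+coins_for(2)=1+2=3) = 3
coins_for(16) = min(1+coins_for(15)=1+3=4, 1+coins_for(12)=1+3=4, 1+coins_for(11)=1+3=4, 1+coins_for(7)=1+3=4, 1+coins_for(3)=1+3=4) = 4

4


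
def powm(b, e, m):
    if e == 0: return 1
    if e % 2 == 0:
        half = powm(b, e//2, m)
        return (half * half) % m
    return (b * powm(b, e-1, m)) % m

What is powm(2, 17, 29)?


powm(2, 17, 29): e is odd, compute powm(2, 16, 29)
  powm(2, 16, 29): e is even, compute powm(2, 8, 29)
    powm(2, 8, 29): e is even, compute powm(2, 4, 29)
      powm(2, 4, 29): e is even, compute powm(2, 2, 29)
        powm(2, 2, 29): e is even, compute powm(2, 1, 29)
          powm(2, 1, 29): e is odd, compute powm(2, 0, 29)
          powm(2, 0, 29) = 1
          (2 * 1) % 29 = 2
        half=2, (2*2) % 29 = 4
      half=4, (4*4) % 29 = 16
    half=16, (16*16) % 29 = 24
  half=24, (24*24) % 29 = 25
(2 * 25) % 29 = 21

21


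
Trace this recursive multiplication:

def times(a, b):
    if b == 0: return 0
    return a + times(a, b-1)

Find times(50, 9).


times(50, 9) = 50 + times(50, 8)
times(50, 8) = 50 + times(50, 7)
times(50, 7) = 50 + times(50, 6)
times(50, 6) = 50 + times(50, 5)
times(50, 5) = 50 + times(50, 4)
times(50, 4) = 50 + times(50, 3)
times(50, 3) = 50 + times(50, 2)
times(50, 2) = 50 + times(50, 1)
times(50, 1) = 50 + times(50, 0)
times(50, 0) = 0  (base case)
Total: 50 + 50 + 50 + 50 + 50 + 50 + 50 + 50 + 50 + 0 = 450

450


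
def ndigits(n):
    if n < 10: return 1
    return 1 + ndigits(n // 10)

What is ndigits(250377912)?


ndigits(250377912) = 1 + ndigits(25037791)
ndigits(25037791) = 1 + ndigits(2503779)
ndigits(2503779) = 1 + ndigits(250377)
ndigits(250377) = 1 + ndigits(25037)
ndigits(25037) = 1 + ndigits(2503)
ndigits(2503) = 1 + ndigits(250)
ndigits(250) = 1 + ndigits(25)
ndigits(25) = 1 + ndigits(2)
ndigits(2) = 1  (base case: 2 < 10)
Unwinding: 1 + 1 + 1 + 1 + 1 + 1 + 1 + 1 + 1 = 9

9


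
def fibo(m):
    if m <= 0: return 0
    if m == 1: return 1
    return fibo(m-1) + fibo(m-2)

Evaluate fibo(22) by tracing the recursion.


Computing fibo(22) bottom-up:
fibo(0) = 0
fibo(1) = 1
fibo(2) = fibo(1) + fibo(0) = 1 + 0 = 1
fibo(3) = fibo(2) + fibo(1) = 1 + 1 = 2
fibo(4) = fibo(3) + fibo(2) = 2 + 1 = 3
fibo(5) = fibo(4) + fibo(3) = 3 + 2 = 5
fibo(6) = fibo(5) + fibo(4) = 5 + 3 = 8
fibo(7) = fibo(6) + fibo(5) = 8 + 5 = 13
fibo(8) = fibo(7) + fibo(6) = 13 + 8 = 21
fibo(9) = fibo(8) + fibo(7) = 21 + 13 = 34
fibo(10) = fibo(9) + fibo(8) = 34 + 21 = 55
fibo(11) = fibo(10) + fibo(9) = 55 + 34 = 89
fibo(12) = fibo(11) + fibo(10) = 89 + 55 = 144
fibo(13) = fibo(12) + fibo(11) = 144 + 89 = 233
fibo(14) = fibo(13) + fibo(12) = 233 + 144 = 377
fibo(15) = fibo(14) + fibo(13) = 377 + 233 = 610
fibo(16) = fibo(15) + fibo(14) = 610 + 377 = 987
fibo(17) = fibo(16) + fibo(15) = 987 + 610 = 1597
fibo(18) = fibo(17) + fibo(16) = 1597 + 987 = 2584
fibo(19) = fibo(18) + fibo(17) = 2584 + 1597 = 4181
fibo(20) = fibo(19) + fibo(18) = 4181 + 2584 = 6765
fibo(21) = fibo(20) + fibo(19) = 6765 + 4181 = 10946
fibo(22) = fibo(21) + fibo(20) = 10946 + 6765 = 17711

17711


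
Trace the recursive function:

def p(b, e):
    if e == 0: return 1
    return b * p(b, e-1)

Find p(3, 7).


p(3, 7)
= 3 * p(3, 6)
= 3 * 3 * p(3, 5)
= 3 * 3 * 3 * p(3, 4)
= 3 * 3 * 3 * 3 * p(3, 3)
= 3 * 3 * 3 * 3 * 3 * p(3, 2)
= 3 * 3 * 3 * 3 * 3 * 3 * p(3, 1)
= 3 * 3 * 3 * 3 * 3 * 3 * 3 * p(3, 0)
= 3 * 3 * 3 * 3 * 3 * 3 * 3 * 1
= 2187

2187


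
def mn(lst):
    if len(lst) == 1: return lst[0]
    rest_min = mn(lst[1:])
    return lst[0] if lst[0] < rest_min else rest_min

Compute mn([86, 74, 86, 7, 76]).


mn([86, 74, 86, 7, 76]): compare 86 with mn([74, 86, 7, 76])
mn([74, 86, 7, 76]): compare 74 with mn([86, 7, 76])
mn([86, 7, 76]): compare 86 with mn([7, 76])
mn([7, 76]): compare 7 with mn([76])
mn([76]) = 76  (base case)
Compare 7 with 76 -> 7
Compare 86 with 7 -> 7
Compare 74 with 7 -> 7
Compare 86 with 7 -> 7

7


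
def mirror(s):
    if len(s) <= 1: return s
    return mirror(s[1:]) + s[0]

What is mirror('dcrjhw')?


mirror('dcrjhw') = mirror('crjhw') + 'd'
mirror('crjhw') = mirror('rjhw') + 'c'
mirror('rjhw') = mirror('jhw') + 'r'
mirror('jhw') = mirror('hw') + 'j'
mirror('hw') = mirror('w') + 'h'
mirror('w') = 'w'  (base case)
Concatenating: 'w' + 'h' + 'j' + 'r' + 'c' + 'd' = 'whjrcd'

whjrcd


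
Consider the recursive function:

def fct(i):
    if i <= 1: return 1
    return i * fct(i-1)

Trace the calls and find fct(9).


fct(9)
= 9 * fct(8)
= 9 * 8 * fct(7)
= 9 * 8 * 7 * fct(6)
= 9 * 8 * 7 * 6 * fct(5)
= 9 * 8 * 7 * 6 * 5 * fct(4)
= 9 * 8 * 7 * 6 * 5 * 4 * fct(3)
= 9 * 8 * 7 * 6 * 5 * 4 * 3 * fct(2)
= 9 * 8 * 7 * 6 * 5 * 4 * 3 * 2 * fct(1)
= 9 * 8 * 7 * 6 * 5 * 4 * 3 * 2 * 1
= 362880

362880


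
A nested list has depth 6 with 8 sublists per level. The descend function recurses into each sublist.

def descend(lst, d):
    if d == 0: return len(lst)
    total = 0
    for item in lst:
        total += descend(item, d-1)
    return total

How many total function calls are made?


At depth 0 (root): 1 call
At depth 1: each of 1 parents calls descend on 8 children = 8 calls
At depth 2: each of 8 parents calls descend on 8 children = 64 calls
At depth 3: each of 64 parents calls descend on 8 children = 512 calls
At depth 4: each of 512 parents calls descend on 8 children = 4096 calls
At depth 5: each of 4096 parents calls descend on 8 children = 32768 calls
At depth 6: each of 32768 parents calls descend on 8 children = 262144 calls
Total: 1 + 8 + 64 + 512 + 4096 + 32768 + 262144 = 299593

299593


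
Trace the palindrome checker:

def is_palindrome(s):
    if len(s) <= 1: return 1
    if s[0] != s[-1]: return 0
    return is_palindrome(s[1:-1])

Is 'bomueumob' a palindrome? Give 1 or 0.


is_palindrome('bomueumob'): s[0]='b' == s[-1]='b' -> check is_palindrome('omueumo')
is_palindrome('omueumo'): s[0]='o' == s[-1]='o' -> check is_palindrome('mueum')
is_palindrome('mueum'): s[0]='m' == s[-1]='m' -> check is_palindrome('ueu')
is_palindrome('ueu'): s[0]='u' == s[-1]='u' -> check is_palindrome('e')
is_palindrome('e'): len <= 1 -> return 1  (base case)
Result: 1 (palindrome)

1


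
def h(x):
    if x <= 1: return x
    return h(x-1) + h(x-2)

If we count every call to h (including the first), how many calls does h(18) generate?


Let C(n) = total calls for h(n)
C(0) = 1, C(1) = 1
C(2) = 1 + C(1) + C(0) = 1 + 1 + 1 = 3
C(3) = 1 + C(2) + C(1) = 1 + 3 + 1 = 5
C(4) = 1 + C(3) + C(2) = 1 + 5 + 3 = 9
C(5) = 1 + C(4) + C(3) = 1 + 9 + 5 = 15
C(6) = 1 + C(5) + C(4) = 1 + 15 + 9 = 25
C(7) = 1 + C(6) + C(5) = 1 + 25 + 15 = 41
C(8) = 1 + C(7) + C(6) = 1 + 41 + 25 = 67
C(9) = 1 + C(8) + C(7) = 1 + 67 + 41 = 109
C(10) = 1 + C(9) + C(8) = 1 + 109 + 67 = 177
C(11) = 1 + C(10) + C(9) = 1 + 177 + 109 = 287
C(12) = 1 + C(11) + C(10) = 1 + 287 + 177 = 465
C(13) = 1 + C(12) + C(11) = 1 + 465 + 287 = 753
C(14) = 1 + C(13) + C(12) = 1 + 753 + 465 = 1219
C(15) = 1 + C(14) + C(13) = 1 + 1219 + 753 = 1973
C(16) = 1 + C(15) + C(14) = 1 + 1973 + 1219 = 3193
C(17) = 1 + C(16) + C(15) = 1 + 3193 + 1973 = 5167
C(18) = 1 + C(17) + C(16) = 1 + 5167 + 3193 = 8361

8361


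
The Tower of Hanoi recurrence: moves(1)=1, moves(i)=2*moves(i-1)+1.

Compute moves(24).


moves(24) = 2 * moves(23) + 1
moves(23) = 2 * moves(22) + 1
moves(22) = 2 * moves(21) + 1
moves(21) = 2 * moves(20) + 1
moves(20) = 2 * moves(19) + 1
moves(19) = 2 * moves(18) + 1
moves(18) = 2 * moves(17) + 1
moves(17) = 2 * moves(16) + 1
moves(16) = 2 * moves(15) + 1
moves(15) = 2 * moves(14) + 1
moves(14) = 2 * moves(13) + 1
moves(13) = 2 * moves(12) + 1
moves(12) = 2 * moves(11) + 1
moves(11) = 2 * moves(10) + 1
moves(10) = 2 * moves(9) + 1
moves(9) = 2 * moves(8) + 1
moves(8) = 2 * moves(7) + 1
moves(7) = 2 * moves(6) + 1
moves(6) = 2 * moves(5) + 1
moves(5) = 2 * moves(4) + 1
moves(4) = 2 * moves(3) + 1
moves(3) = 2 * moves(2) + 1
moves(2) = 2 * moves(1) + 1
moves(1) = 1  (base case)
moves(2) = 2 * 1 + 1 = 3
moves(3) = 2 * 3 + 1 = 7
moves(4) = 2 * 7 + 1 = 15
moves(5) = 2 * 15 + 1 = 31
moves(6) = 2 * 31 + 1 = 63
moves(7) = 2 * 63 + 1 = 127
moves(8) = 2 * 127 + 1 = 255
moves(9) = 2 * 255 + 1 = 511
moves(10) = 2 * 511 + 1 = 1023
moves(11) = 2 * 1023 + 1 = 2047
moves(12) = 2 * 2047 + 1 = 4095
moves(13) = 2 * 4095 + 1 = 8191
moves(14) = 2 * 8191 + 1 = 16383
moves(15) = 2 * 16383 + 1 = 32767
moves(16) = 2 * 32767 + 1 = 65535
moves(17) = 2 * 65535 + 1 = 131071
moves(18) = 2 * 131071 + 1 = 262143
moves(19) = 2 * 262143 + 1 = 524287
moves(20) = 2 * 524287 + 1 = 1048575
moves(21) = 2 * 1048575 + 1 = 2097151
moves(22) = 2 * 2097151 + 1 = 4194303
moves(23) = 2 * 4194303 + 1 = 8388607
moves(24) = 2 * 8388607 + 1 = 16777215

16777215


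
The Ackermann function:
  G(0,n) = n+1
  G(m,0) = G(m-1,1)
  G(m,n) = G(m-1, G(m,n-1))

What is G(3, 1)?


G(3, 1) = G(2, G(3, 0))
  G(3, 0) = G(2, 1)
    G(2, 1) = G(1, G(2, 0))
      G(2, 0) = G(1, 1)
        G(1, 1) = G(0, G(1, 0))
          G(1, 0) = G(0, 1)
          G(0, 1) = 2
          = G(0, 2)
          G(0, 2) = 3
      = G(1, 3)
      G(1, 3) = G(0, G(1, 2))
        G(1, 2) = G(0, G(1, 1))
          G(1, 1) = G(0, G(1, 0))
          G(1, 0) = G(0, 1)
          G(0, 1) = 2
            = G(0, 2)
          G(0, 2) = 3
          = G(0, 3)
          G(0, 3) = 4
        = G(0, 4)
        G(0, 4) = 5
  = G(2, 5)
  G(2, 5) = G(1, G(2, 4))
    G(2, 4) = G(1, G(2, 3))
      G(2, 3) = G(1, G(2, 2))
... (trace truncated)
Result: G(3, 1) = 13

13


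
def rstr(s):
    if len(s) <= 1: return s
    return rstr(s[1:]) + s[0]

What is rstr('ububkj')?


rstr('ububkj') = rstr('bubkj') + 'u'
rstr('bubkj') = rstr('ubkj') + 'b'
rstr('ubkj') = rstr('bkj') + 'u'
rstr('bkj') = rstr('kj') + 'b'
rstr('kj') = rstr('j') + 'k'
rstr('j') = 'j'  (base case)
Concatenating: 'j' + 'k' + 'b' + 'u' + 'b' + 'u' = 'jkbubu'

jkbubu


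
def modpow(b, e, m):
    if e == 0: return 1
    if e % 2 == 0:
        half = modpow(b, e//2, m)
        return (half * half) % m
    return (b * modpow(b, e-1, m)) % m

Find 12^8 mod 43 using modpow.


modpow(12, 8, 43): e is even, compute modpow(12, 4, 43)
  modpow(12, 4, 43): e is even, compute modpow(12, 2, 43)
    modpow(12, 2, 43): e is even, compute modpow(12, 1, 43)
      modpow(12, 1, 43): e is odd, compute modpow(12, 0, 43)
        modpow(12, 0, 43) = 1
      (12 * 1) % 43 = 12
    half=12, (12*12) % 43 = 15
  half=15, (15*15) % 43 = 10
half=10, (10*10) % 43 = 14

14


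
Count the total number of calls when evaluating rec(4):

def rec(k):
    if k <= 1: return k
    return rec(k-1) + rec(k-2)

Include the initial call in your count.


Let C(n) = total calls for rec(n)
C(0) = 1, C(1) = 1
C(2) = 1 + C(1) + C(0) = 1 + 1 + 1 = 3
C(3) = 1 + C(2) + C(1) = 1 + 3 + 1 = 5
C(4) = 1 + C(3) + C(2) = 1 + 5 + 3 = 9

9


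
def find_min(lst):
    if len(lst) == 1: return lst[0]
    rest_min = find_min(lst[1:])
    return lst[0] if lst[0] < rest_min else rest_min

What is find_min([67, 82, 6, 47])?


find_min([67, 82, 6, 47]): compare 67 with find_min([82, 6, 47])
find_min([82, 6, 47]): compare 82 with find_min([6, 47])
find_min([6, 47]): compare 6 with find_min([47])
find_min([47]) = 47  (base case)
Compare 6 with 47 -> 6
Compare 82 with 6 -> 6
Compare 67 with 6 -> 6

6


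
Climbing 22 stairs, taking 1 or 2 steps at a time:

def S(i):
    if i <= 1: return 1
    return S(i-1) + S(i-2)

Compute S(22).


Building up from base cases:
S(0) = 1
S(1) = 1
S(2) = S(1) + S(0) = 1 + 1 = 2
S(3) = S(2) + S(1) = 2 + 1 = 3
S(4) = S(3) + S(2) = 3 + 2 = 5
S(5) = S(4) + S(3) = 5 + 3 = 8
S(6) = S(5) + S(4) = 8 + 5 = 13
S(7) = S(6) + S(5) = 13 + 8 = 21
S(8) = S(7) + S(6) = 21 + 13 = 34
S(9) = S(8) + S(7) = 34 + 21 = 55
S(10) = S(9) + S(8) = 55 + 34 = 89
S(11) = S(10) + S(9) = 89 + 55 = 144
S(12) = S(11) + S(10) = 144 + 89 = 233
S(13) = S(12) + S(11) = 233 + 144 = 377
S(14) = S(13) + S(12) = 377 + 233 = 610
S(15) = S(14) + S(13) = 610 + 377 = 987
S(16) = S(15) + S(14) = 987 + 610 = 1597
S(17) = S(16) + S(15) = 1597 + 987 = 2584
S(18) = S(17) + S(16) = 2584 + 1597 = 4181
S(19) = S(18) + S(17) = 4181 + 2584 = 6765
S(20) = S(19) + S(18) = 6765 + 4181 = 10946
S(21) = S(20) + S(19) = 10946 + 6765 = 17711
S(22) = S(21) + S(20) = 17711 + 10946 = 28657

28657


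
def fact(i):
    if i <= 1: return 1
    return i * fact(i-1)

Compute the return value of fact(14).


fact(14)
= 14 * fact(13)
= 14 * 13 * fact(12)
= 14 * 13 * 12 * fact(11)
= 14 * 13 * 12 * 11 * fact(10)
= 14 * 13 * 12 * 11 * 10 * fact(9)
= 14 * 13 * 12 * 11 * 10 * 9 * fact(8)
= 14 * 13 * 12 * 11 * 10 * 9 * 8 * fact(7)
= 14 * 13 * 12 * 11 * 10 * 9 * 8 * 7 * fact(6)
= 14 * 13 * 12 * 11 * 10 * 9 * 8 * 7 * 6 * fact(5)
= 14 * 13 * 12 * 11 * 10 * 9 * 8 * 7 * 6 * 5 * fact(4)
= 14 * 13 * 12 * 11 * 10 * 9 * 8 * 7 * 6 * 5 * 4 * fact(3)
= 14 * 13 * 12 * 11 * 10 * 9 * 8 * 7 * 6 * 5 * 4 * 3 * fact(2)
= 14 * 13 * 12 * 11 * 10 * 9 * 8 * 7 * 6 * 5 * 4 * 3 * 2 * fact(1)
= 14 * 13 * 12 * 11 * 10 * 9 * 8 * 7 * 6 * 5 * 4 * 3 * 2 * 1
= 87178291200

87178291200


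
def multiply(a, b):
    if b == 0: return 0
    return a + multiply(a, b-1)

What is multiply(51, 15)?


multiply(51, 15) = 51 + multiply(51, 14)
multiply(51, 14) = 51 + multiply(51, 13)
multiply(51, 13) = 51 + multiply(51, 12)
multiply(51, 12) = 51 + multiply(51, 11)
multiply(51, 11) = 51 + multiply(51, 10)
multiply(51, 10) = 51 + multiply(51, 9)
multiply(51, 9) = 51 + multiply(51, 8)
multiply(51, 8) = 51 + multiply(51, 7)
multiply(51, 7) = 51 + multiply(51, 6)
multiply(51, 6) = 51 + multiply(51, 5)
multiply(51, 5) = 51 + multiply(51, 4)
multiply(51, 4) = 51 + multiply(51, 3)
multiply(51, 3) = 51 + multiply(51, 2)
multiply(51, 2) = 51 + multiply(51, 1)
multiply(51, 1) = 51 + multiply(51, 0)
multiply(51, 0) = 0  (base case)
Total: 51 + 51 + 51 + 51 + 51 + 51 + 51 + 51 + 51 + 51 + 51 + 51 + 51 + 51 + 51 + 0 = 765

765


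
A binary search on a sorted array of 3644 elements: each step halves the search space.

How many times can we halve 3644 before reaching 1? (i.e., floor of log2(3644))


3644 / 2 = 1822
1822 / 2 = 911
911 / 2 = 455
455 / 2 = 227
227 / 2 = 113
113 / 2 = 56
56 / 2 = 28
28 / 2 = 14
14 / 2 = 7
7 / 2 = 3
3 / 2 = 1
Reached 1 after 11 halvings

11


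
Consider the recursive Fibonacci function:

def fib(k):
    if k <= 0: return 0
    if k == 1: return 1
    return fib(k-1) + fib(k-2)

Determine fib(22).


Computing fib(22) bottom-up:
fib(0) = 0
fib(1) = 1
fib(2) = fib(1) + fib(0) = 1 + 0 = 1
fib(3) = fib(2) + fib(1) = 1 + 1 = 2
fib(4) = fib(3) + fib(2) = 2 + 1 = 3
fib(5) = fib(4) + fib(3) = 3 + 2 = 5
fib(6) = fib(5) + fib(4) = 5 + 3 = 8
fib(7) = fib(6) + fib(5) = 8 + 5 = 13
fib(8) = fib(7) + fib(6) = 13 + 8 = 21
fib(9) = fib(8) + fib(7) = 21 + 13 = 34
fib(10) = fib(9) + fib(8) = 34 + 21 = 55
fib(11) = fib(10) + fib(9) = 55 + 34 = 89
fib(12) = fib(11) + fib(10) = 89 + 55 = 144
fib(13) = fib(12) + fib(11) = 144 + 89 = 233
fib(14) = fib(13) + fib(12) = 233 + 144 = 377
fib(15) = fib(14) + fib(13) = 377 + 233 = 610
fib(16) = fib(15) + fib(14) = 610 + 377 = 987
fib(17) = fib(16) + fib(15) = 987 + 610 = 1597
fib(18) = fib(17) + fib(16) = 1597 + 987 = 2584
fib(19) = fib(18) + fib(17) = 2584 + 1597 = 4181
fib(20) = fib(19) + fib(18) = 4181 + 2584 = 6765
fib(21) = fib(20) + fib(19) = 6765 + 4181 = 10946
fib(22) = fib(21) + fib(20) = 10946 + 6765 = 17711

17711


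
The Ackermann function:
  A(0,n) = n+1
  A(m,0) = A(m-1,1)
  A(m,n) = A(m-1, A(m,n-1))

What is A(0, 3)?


A(0, 3) = 4
Result: A(0, 3) = 4

4


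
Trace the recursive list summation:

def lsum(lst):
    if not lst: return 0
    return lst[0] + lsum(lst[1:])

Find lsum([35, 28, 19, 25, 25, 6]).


lsum([35, 28, 19, 25, 25, 6]) = 35 + lsum([28, 19, 25, 25, 6])
lsum([28, 19, 25, 25, 6]) = 28 + lsum([19, 25, 25, 6])
lsum([19, 25, 25, 6]) = 19 + lsum([25, 25, 6])
lsum([25, 25, 6]) = 25 + lsum([25, 6])
lsum([25, 6]) = 25 + lsum([6])
lsum([6]) = 6 + lsum([])
lsum([]) = 0  (base case)
Total: 35 + 28 + 19 + 25 + 25 + 6 + 0 = 138

138


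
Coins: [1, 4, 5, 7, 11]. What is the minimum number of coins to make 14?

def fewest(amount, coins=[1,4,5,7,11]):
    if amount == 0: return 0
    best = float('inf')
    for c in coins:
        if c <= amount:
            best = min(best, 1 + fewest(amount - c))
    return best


Building up with DP:
fewest(0) = 0
fewest(1) = min(1+fewest(0)=1+0=1) = 1
fewest(2) = min(1+fewest(1)=1+1=2) = 2
fewest(3) = min(1+fewest(2)=1+2=3) = 3
fewest(4) = min(1+fewest(3)=1+3=4, 1+fewest(0)=1+0=1) = 1
fewest(5) = min(1+fewest(4)=1+1=2, 1+fewest(1)=1+1=2, 1+fewest(0)=1+0=1) = 1
fewest(6) = min(1+fewest(5)=1+1=2, 1+fewest(2)=1+2=3, 1+fewest(1)=1+1=2) = 2
fewest(7) = min(1+fewest(6)=1+2=3, 1+fewest(3)=1+3=4, 1+fewest(2)=1+2=3, 1+fewest(0)=1+0=1) = 1
fewest(8) = min(1+fewest(7)=1+1=2, 1+fewest(4)=1+1=2, 1+fewest(3)=1+3=4, 1+fewest(1)=1+1=2) = 2
fewest(9) = min(1+fewest(8)=1+2=3, 1+fewest(5)=1+1=2, 1+fewest(4)=1+1=2, 1+fewest(2)=1+2=3) = 2
fewest(10) = min(1+fewest(9)=1+2=3, 1+fewest(6)=1+2=3, 1+fewest(5)=1+1=2, 1+fewest(3)=1+3=4) = 2
fewest(11) = min(1+fewest(10)=1+2=3, 1+fewest(7)=1+1=2, 1+fewest(6)=1+2=3, 1+fewest(4)=1+1=2, 1+fewest(0)=1+0=1) = 1
fewest(12) = min(1+fewest(11)=1+1=2, 1+fewest(8)=1+2=3, 1+fewest(7)=1+1=2, 1+fewest(5)=1+1=2, 1+fewest(1)=1+1=2) = 2
fewest(13) = min(1+fewest(12)=1+2=3, 1+fewest(9)=1+2=3, 1+fewest(8)=1+2=3, 1+fewest(6)=1+2=3, 1+fewest(2)=1+2=3) = 3
fewest(14) = min(1+fewest(13)=1+3=4, 1+fewest(10)=1+2=3, 1+fewest(9)=1+2=3, 1+fewest(7)=1+1=2, 1+fewest(3)=1+3=4) = 2

2


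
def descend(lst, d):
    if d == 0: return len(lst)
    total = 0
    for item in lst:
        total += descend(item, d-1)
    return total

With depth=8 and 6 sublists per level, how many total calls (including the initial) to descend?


At depth 0 (root): 1 call
At depth 1: each of 1 parents calls descend on 6 children = 6 calls
At depth 2: each of 6 parents calls descend on 6 children = 36 calls
At depth 3: each of 36 parents calls descend on 6 children = 216 calls
At depth 4: each of 216 parents calls descend on 6 children = 1296 calls
At depth 5: each of 1296 parents calls descend on 6 children = 7776 calls
At depth 6: each of 7776 parents calls descend on 6 children = 46656 calls
At depth 7: each of 46656 parents calls descend on 6 children = 279936 calls
At depth 8: each of 279936 parents calls descend on 6 children = 1679616 calls
Total: 1 + 6 + 36 + 216 + 1296 + 7776 + 46656 + 279936 + 1679616 = 2015539

2015539


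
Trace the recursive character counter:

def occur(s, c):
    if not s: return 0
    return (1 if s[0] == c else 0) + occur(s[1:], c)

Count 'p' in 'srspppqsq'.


s[0]='s' != 'p' -> 0
s[0]='r' != 'p' -> 0
s[0]='s' != 'p' -> 0
s[0]='p' == 'p' -> 1
s[0]='p' == 'p' -> 1
s[0]='p' == 'p' -> 1
s[0]='q' != 'p' -> 0
s[0]='s' != 'p' -> 0
s[0]='q' != 'p' -> 0
Sum: 0 + 0 + 0 + 1 + 1 + 1 + 0 + 0 + 0 = 3

3


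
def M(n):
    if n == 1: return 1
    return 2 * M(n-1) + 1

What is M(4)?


M(4) = 2 * M(3) + 1
M(3) = 2 * M(2) + 1
M(2) = 2 * M(1) + 1
M(1) = 1  (base case)
M(2) = 2 * 1 + 1 = 3
M(3) = 2 * 3 + 1 = 7
M(4) = 2 * 7 + 1 = 15

15


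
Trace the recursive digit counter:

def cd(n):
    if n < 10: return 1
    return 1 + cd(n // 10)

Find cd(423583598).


cd(423583598) = 1 + cd(42358359)
cd(42358359) = 1 + cd(4235835)
cd(4235835) = 1 + cd(423583)
cd(423583) = 1 + cd(42358)
cd(42358) = 1 + cd(4235)
cd(4235) = 1 + cd(423)
cd(423) = 1 + cd(42)
cd(42) = 1 + cd(4)
cd(4) = 1  (base case: 4 < 10)
Unwinding: 1 + 1 + 1 + 1 + 1 + 1 + 1 + 1 + 1 = 9

9


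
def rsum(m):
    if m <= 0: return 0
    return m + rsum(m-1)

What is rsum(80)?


rsum(80)
= 80 + 79 + 78 + 77 + 76 + 75 + 74 + 73 + 72 + 71 + 70 + 69 + 68 + 67 + 66 + 65 + 64 + 63 + 62 + 61 + 60 + 59 + 58 + 57 + 56 + 55 + 54 + 53 + 52 + 51 + 50 + 49 + 48 + 47 + 46 + 45 + 44 + 43 + 42 + 41 + 40 + 39 + 38 + 37 + 36 + 35 + 34 + 33 + 32 + 31 + 30 + 29 + 28 + 27 + 26 + 25 + 24 + 23 + 22 + 21 + 20 + 19 + 18 + 17 + 16 + 15 + 14 + 13 + 12 + 11 + 10 + 9 + 8 + 7 + 6 + 5 + 4 + 3 + 2 + 1 + rsum(0)
= 80 + 79 + 78 + 77 + 76 + 75 + 74 + 73 + 72 + 71 + 70 + 69 + 68 + 67 + 66 + 65 + 64 + 63 + 62 + 61 + 60 + 59 + 58 + 57 + 56 + 55 + 54 + 53 + 52 + 51 + 50 + 49 + 48 + 47 + 46 + 45 + 44 + 43 + 42 + 41 + 40 + 39 + 38 + 37 + 36 + 35 + 34 + 33 + 32 + 31 + 30 + 29 + 28 + 27 + 26 + 25 + 24 + 23 + 22 + 21 + 20 + 19 + 18 + 17 + 16 + 15 + 14 + 13 + 12 + 11 + 10 + 9 + 8 + 7 + 6 + 5 + 4 + 3 + 2 + 1 + 0
= 3240

3240


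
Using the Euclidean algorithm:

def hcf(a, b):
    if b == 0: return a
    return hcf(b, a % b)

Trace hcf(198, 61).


hcf(198, 61) = hcf(61, 15)
hcf(61, 15) = hcf(15, 1)
hcf(15, 1) = hcf(1, 0)
hcf(1, 0) = 1  (base case)

1


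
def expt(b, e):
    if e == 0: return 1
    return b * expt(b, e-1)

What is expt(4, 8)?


expt(4, 8)
= 4 * expt(4, 7)
= 4 * 4 * expt(4, 6)
= 4 * 4 * 4 * expt(4, 5)
= 4 * 4 * 4 * 4 * expt(4, 4)
= 4 * 4 * 4 * 4 * 4 * expt(4, 3)
= 4 * 4 * 4 * 4 * 4 * 4 * expt(4, 2)
= 4 * 4 * 4 * 4 * 4 * 4 * 4 * expt(4, 1)
= 4 * 4 * 4 * 4 * 4 * 4 * 4 * 4 * expt(4, 0)
= 4 * 4 * 4 * 4 * 4 * 4 * 4 * 4 * 1
= 65536

65536


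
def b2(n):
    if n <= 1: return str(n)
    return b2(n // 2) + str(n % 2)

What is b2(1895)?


b2(1895) = b2(947) + '1'
b2(947) = b2(473) + '1'
b2(473) = b2(236) + '1'
b2(236) = b2(118) + '0'
b2(118) = b2(59) + '0'
b2(59) = b2(29) + '1'
b2(29) = b2(14) + '1'
b2(14) = b2(7) + '0'
b2(7) = b2(3) + '1'
b2(3) = b2(1) + '1'
b2(1) = '1'  (base case)
Concatenating: '1' + '1' + '1' + '0' + '1' + '1' + '0' + '0' + '1' + '1' + '1' = '11101100111'

11101100111


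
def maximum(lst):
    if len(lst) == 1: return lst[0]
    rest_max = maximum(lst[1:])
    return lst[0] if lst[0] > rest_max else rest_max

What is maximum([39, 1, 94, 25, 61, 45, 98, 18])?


maximum([39, 1, 94, 25, 61, 45, 98, 18]): compare 39 with maximum([1, 94, 25, 61, 45, 98, 18])
maximum([1, 94, 25, 61, 45, 98, 18]): compare 1 with maximum([94, 25, 61, 45, 98, 18])
maximum([94, 25, 61, 45, 98, 18]): compare 94 with maximum([25, 61, 45, 98, 18])
maximum([25, 61, 45, 98, 18]): compare 25 with maximum([61, 45, 98, 18])
maximum([61, 45, 98, 18]): compare 61 with maximum([45, 98, 18])
maximum([45, 98, 18]): compare 45 with maximum([98, 18])
maximum([98, 18]): compare 98 with maximum([18])
maximum([18]) = 18  (base case)
Compare 98 with 18 -> 98
Compare 45 with 98 -> 98
Compare 61 with 98 -> 98
Compare 25 with 98 -> 98
Compare 94 with 98 -> 98
Compare 1 with 98 -> 98
Compare 39 with 98 -> 98

98


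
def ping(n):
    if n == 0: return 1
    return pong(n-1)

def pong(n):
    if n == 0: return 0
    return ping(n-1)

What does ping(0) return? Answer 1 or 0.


ping(0) = 1  (base case)
Result: 1

1


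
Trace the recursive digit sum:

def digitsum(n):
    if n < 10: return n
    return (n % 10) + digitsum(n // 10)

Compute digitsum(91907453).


digitsum(91907453) = 3 + digitsum(9190745)
digitsum(9190745) = 5 + digitsum(919074)
digitsum(919074) = 4 + digitsum(91907)
digitsum(91907) = 7 + digitsum(9190)
digitsum(9190) = 0 + digitsum(919)
digitsum(919) = 9 + digitsum(91)
digitsum(91) = 1 + digitsum(9)
digitsum(9) = 9  (base case)
Total: 3 + 5 + 4 + 7 + 0 + 9 + 1 + 9 = 38

38


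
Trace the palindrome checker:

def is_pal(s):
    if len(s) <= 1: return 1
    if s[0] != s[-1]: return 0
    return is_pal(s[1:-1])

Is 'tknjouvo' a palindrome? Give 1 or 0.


is_pal('tknjouvo'): s[0]='t' != s[-1]='o' -> return 0
Result: 0 (not a palindrome)

0


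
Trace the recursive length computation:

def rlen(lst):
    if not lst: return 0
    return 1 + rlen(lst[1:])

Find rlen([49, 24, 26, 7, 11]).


rlen([49, 24, 26, 7, 11]) = 1 + rlen([24, 26, 7, 11])
rlen([24, 26, 7, 11]) = 1 + rlen([26, 7, 11])
rlen([26, 7, 11]) = 1 + rlen([7, 11])
rlen([7, 11]) = 1 + rlen([11])
rlen([11]) = 1 + rlen([])
rlen([]) = 0  (base case)
Unwinding: 1 + 1 + 1 + 1 + 1 + 0 = 5

5


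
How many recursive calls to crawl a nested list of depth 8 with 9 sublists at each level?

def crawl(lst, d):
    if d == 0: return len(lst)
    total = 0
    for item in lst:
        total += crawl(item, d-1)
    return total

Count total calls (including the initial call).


At depth 0 (root): 1 call
At depth 1: each of 1 parents calls crawl on 9 children = 9 calls
At depth 2: each of 9 parents calls crawl on 9 children = 81 calls
At depth 3: each of 81 parents calls crawl on 9 children = 729 calls
At depth 4: each of 729 parents calls crawl on 9 children = 6561 calls
At depth 5: each of 6561 parents calls crawl on 9 children = 59049 calls
At depth 6: each of 59049 parents calls crawl on 9 children = 531441 calls
At depth 7: each of 531441 parents calls crawl on 9 children = 4782969 calls
At depth 8: each of 4782969 parents calls crawl on 9 children = 43046721 calls
Total: 1 + 9 + 81 + 729 + 6561 + 59049 + 531441 + 4782969 + 43046721 = 48427561

48427561


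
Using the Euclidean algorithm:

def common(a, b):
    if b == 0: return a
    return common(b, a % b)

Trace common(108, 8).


common(108, 8) = common(8, 4)
common(8, 4) = common(4, 0)
common(4, 0) = 4  (base case)

4


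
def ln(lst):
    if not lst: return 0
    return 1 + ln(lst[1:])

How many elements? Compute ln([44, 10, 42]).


ln([44, 10, 42]) = 1 + ln([10, 42])
ln([10, 42]) = 1 + ln([42])
ln([42]) = 1 + ln([])
ln([]) = 0  (base case)
Unwinding: 1 + 1 + 1 + 0 = 3

3


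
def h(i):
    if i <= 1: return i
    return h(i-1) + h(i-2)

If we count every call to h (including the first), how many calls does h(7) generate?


Let C(n) = total calls for h(n)
C(0) = 1, C(1) = 1
C(2) = 1 + C(1) + C(0) = 1 + 1 + 1 = 3
C(3) = 1 + C(2) + C(1) = 1 + 3 + 1 = 5
C(4) = 1 + C(3) + C(2) = 1 + 5 + 3 = 9
C(5) = 1 + C(4) + C(3) = 1 + 9 + 5 = 15
C(6) = 1 + C(5) + C(4) = 1 + 15 + 9 = 25
C(7) = 1 + C(6) + C(5) = 1 + 25 + 15 = 41

41


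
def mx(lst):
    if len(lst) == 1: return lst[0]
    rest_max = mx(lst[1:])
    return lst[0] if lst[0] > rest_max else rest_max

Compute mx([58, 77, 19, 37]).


mx([58, 77, 19, 37]): compare 58 with mx([77, 19, 37])
mx([77, 19, 37]): compare 77 with mx([19, 37])
mx([19, 37]): compare 19 with mx([37])
mx([37]) = 37  (base case)
Compare 19 with 37 -> 37
Compare 77 with 37 -> 77
Compare 58 with 77 -> 77

77


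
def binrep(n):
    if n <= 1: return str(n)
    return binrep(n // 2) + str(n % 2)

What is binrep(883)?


binrep(883) = binrep(441) + '1'
binrep(441) = binrep(220) + '1'
binrep(220) = binrep(110) + '0'
binrep(110) = binrep(55) + '0'
binrep(55) = binrep(27) + '1'
binrep(27) = binrep(13) + '1'
binrep(13) = binrep(6) + '1'
binrep(6) = binrep(3) + '0'
binrep(3) = binrep(1) + '1'
binrep(1) = '1'  (base case)
Concatenating: '1' + '1' + '0' + '1' + '1' + '1' + '0' + '0' + '1' + '1' = '1101110011'

1101110011


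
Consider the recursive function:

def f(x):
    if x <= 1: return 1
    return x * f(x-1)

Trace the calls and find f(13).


f(13)
= 13 * f(12)
= 13 * 12 * f(11)
= 13 * 12 * 11 * f(10)
= 13 * 12 * 11 * 10 * f(9)
= 13 * 12 * 11 * 10 * 9 * f(8)
= 13 * 12 * 11 * 10 * 9 * 8 * f(7)
= 13 * 12 * 11 * 10 * 9 * 8 * 7 * f(6)
= 13 * 12 * 11 * 10 * 9 * 8 * 7 * 6 * f(5)
= 13 * 12 * 11 * 10 * 9 * 8 * 7 * 6 * 5 * f(4)
= 13 * 12 * 11 * 10 * 9 * 8 * 7 * 6 * 5 * 4 * f(3)
= 13 * 12 * 11 * 10 * 9 * 8 * 7 * 6 * 5 * 4 * 3 * f(2)
= 13 * 12 * 11 * 10 * 9 * 8 * 7 * 6 * 5 * 4 * 3 * 2 * f(1)
= 13 * 12 * 11 * 10 * 9 * 8 * 7 * 6 * 5 * 4 * 3 * 2 * 1
= 6227020800

6227020800


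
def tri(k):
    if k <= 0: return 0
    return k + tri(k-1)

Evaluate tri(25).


tri(25)
= 25 + 24 + 23 + 22 + 21 + 20 + 19 + 18 + 17 + 16 + 15 + 14 + 13 + 12 + 11 + 10 + 9 + 8 + 7 + 6 + 5 + 4 + 3 + 2 + 1 + tri(0)
= 25 + 24 + 23 + 22 + 21 + 20 + 19 + 18 + 17 + 16 + 15 + 14 + 13 + 12 + 11 + 10 + 9 + 8 + 7 + 6 + 5 + 4 + 3 + 2 + 1 + 0
= 325

325


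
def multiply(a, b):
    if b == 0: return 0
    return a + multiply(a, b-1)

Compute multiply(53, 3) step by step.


multiply(53, 3) = 53 + multiply(53, 2)
multiply(53, 2) = 53 + multiply(53, 1)
multiply(53, 1) = 53 + multiply(53, 0)
multiply(53, 0) = 0  (base case)
Total: 53 + 53 + 53 + 0 = 159

159


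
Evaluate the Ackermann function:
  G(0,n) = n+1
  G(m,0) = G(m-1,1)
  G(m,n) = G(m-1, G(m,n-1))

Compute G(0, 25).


G(0, 25) = 26
Result: G(0, 25) = 26

26


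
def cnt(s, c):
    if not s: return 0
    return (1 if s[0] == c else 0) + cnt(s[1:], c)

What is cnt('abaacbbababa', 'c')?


s[0]='a' != 'c' -> 0
s[0]='b' != 'c' -> 0
s[0]='a' != 'c' -> 0
s[0]='a' != 'c' -> 0
s[0]='c' == 'c' -> 1
s[0]='b' != 'c' -> 0
s[0]='b' != 'c' -> 0
s[0]='a' != 'c' -> 0
s[0]='b' != 'c' -> 0
s[0]='a' != 'c' -> 0
s[0]='b' != 'c' -> 0
s[0]='a' != 'c' -> 0
Sum: 0 + 0 + 0 + 0 + 1 + 0 + 0 + 0 + 0 + 0 + 0 + 0 = 1

1


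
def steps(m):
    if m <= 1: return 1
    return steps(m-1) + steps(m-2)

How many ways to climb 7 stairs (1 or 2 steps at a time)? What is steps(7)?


Building up from base cases:
steps(0) = 1
steps(1) = 1
steps(2) = steps(1) + steps(0) = 1 + 1 = 2
steps(3) = steps(2) + steps(1) = 2 + 1 = 3
steps(4) = steps(3) + steps(2) = 3 + 2 = 5
steps(5) = steps(4) + steps(3) = 5 + 3 = 8
steps(6) = steps(5) + steps(4) = 8 + 5 = 13
steps(7) = steps(6) + steps(5) = 13 + 8 = 21

21


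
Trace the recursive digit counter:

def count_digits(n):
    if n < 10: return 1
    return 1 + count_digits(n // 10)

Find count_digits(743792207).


count_digits(743792207) = 1 + count_digits(74379220)
count_digits(74379220) = 1 + count_digits(7437922)
count_digits(7437922) = 1 + count_digits(743792)
count_digits(743792) = 1 + count_digits(74379)
count_digits(74379) = 1 + count_digits(7437)
count_digits(7437) = 1 + count_digits(743)
count_digits(743) = 1 + count_digits(74)
count_digits(74) = 1 + count_digits(7)
count_digits(7) = 1  (base case: 7 < 10)
Unwinding: 1 + 1 + 1 + 1 + 1 + 1 + 1 + 1 + 1 = 9

9


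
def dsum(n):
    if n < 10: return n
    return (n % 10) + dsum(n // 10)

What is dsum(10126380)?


dsum(10126380) = 0 + dsum(1012638)
dsum(1012638) = 8 + dsum(101263)
dsum(101263) = 3 + dsum(10126)
dsum(10126) = 6 + dsum(1012)
dsum(1012) = 2 + dsum(101)
dsum(101) = 1 + dsum(10)
dsum(10) = 0 + dsum(1)
dsum(1) = 1  (base case)
Total: 0 + 8 + 3 + 6 + 2 + 1 + 0 + 1 = 21

21


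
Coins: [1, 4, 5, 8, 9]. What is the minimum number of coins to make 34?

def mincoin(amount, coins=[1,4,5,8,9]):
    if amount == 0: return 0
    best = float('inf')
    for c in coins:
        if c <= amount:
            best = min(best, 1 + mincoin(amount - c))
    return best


Building up with DP:
mincoin(0) = 0
mincoin(1) = min(1+mincoin(0)=1+0=1) = 1
mincoin(2) = min(1+mincoin(1)=1+1=2) = 2
mincoin(3) = min(1+mincoin(2)=1+2=3) = 3
mincoin(4) = min(1+mincoin(3)=1+3=4, 1+mincoin(0)=1+0=1) = 1
mincoin(5) = min(1+mincoin(4)=1+1=2, 1+mincoin(1)=1+1=2, 1+mincoin(0)=1+0=1) = 1
mincoin(6) = min(1+mincoin(5)=1+1=2, 1+mincoin(2)=1+2=3, 1+mincoin(1)=1+1=2) = 2
mincoin(7) = min(1+mincoin(6)=1+2=3, 1+mincoin(3)=1+3=4, 1+mincoin(2)=1+2=3) = 3
mincoin(8) = min(1+mincoin(7)=1+3=4, 1+mincoin(4)=1+1=2, 1+mincoin(3)=1+3=4, 1+mincoin(0)=1+0=1) = 1
mincoin(9) = min(1+mincoin(8)=1+1=2, 1+mincoin(5)=1+1=2, 1+mincoin(4)=1+1=2, 1+mincoin(1)=1+1=2, 1+mincoin(0)=1+0=1) = 1
mincoin(10) = min(1+mincoin(9)=1+1=2, 1+mincoin(6)=1+2=3, 1+mincoin(5)=1+1=2, 1+mincoin(2)=1+2=3, 1+mincoin(1)=1+1=2) = 2
mincoin(11) = min(1+mincoin(10)=1+2=3, 1+mincoin(7)=1+3=4, 1+mincoin(6)=1+2=3, 1+mincoin(3)=1+3=4, 1+mincoin(2)=1+2=3) = 3
mincoin(12) = min(1+mincoin(11)=1+3=4, 1+mincoin(8)=1+1=2, 1+mincoin(7)=1+3=4, 1+mincoin(4)=1+1=2, 1+mincoin(3)=1+3=4) = 2
mincoin(13) = min(1+mincoin(12)=1+2=3, 1+mincoin(9)=1+1=2, 1+mincoin(8)=1+1=2, 1+mincoin(5)=1+1=2, 1+mincoin(4)=1+1=2) = 2
mincoin(14) = min(1+mincoin(13)=1+2=3, 1+mincoin(10)=1+2=3, 1+mincoin(9)=1+1=2, 1+mincoin(6)=1+2=3, 1+mincoin(5)=1+1=2) = 2
mincoin(15) = min(1+mincoin(14)=1+2=3, 1+mincoin(11)=1+3=4, 1+mincoin(10)=1+2=3, 1+mincoin(7)=1+3=4, 1+mincoin(6)=1+2=3) = 3
mincoin(16) = min(1+mincoin(15)=1+3=4, 1+mincoin(12)=1+2=3, 1+mincoin(11)=1+3=4, 1+mincoin(8)=1+1=2, 1+mincoin(7)=1+3=4) = 2
mincoin(17) = min(1+mincoin(16)=1+2=3, 1+mincoin(13)=1+2=3, 1+mincoin(12)=1+2=3, 1+mincoin(9)=1+1=2, 1+mincoin(8)=1+1=2) = 2
mincoin(18) = min(1+mincoin(17)=1+2=3, 1+mincoin(14)=1+2=3, 1+mincoin(13)=1+2=3, 1+mincoin(10)=1+2=3, 1+mincoin(9)=1+1=2) = 2
mincoin(19) = min(1+mincoin(18)=1+2=3, 1+mincoin(15)=1+3=4, 1+mincoin(14)=1+2=3, 1+mincoin(11)=1+3=4, 1+mincoin(10)=1+2=3) = 3
mincoin(20) = min(1+mincoin(19)=1+3=4, 1+mincoin(16)=1+2=3, 1+mincoin(15)=1+3=4, 1+mincoin(12)=1+2=3, 1+mincoin(11)=1+3=4) = 3
mincoin(21) = min(1+mincoin(20)=1+3=4, 1+mincoin(17)=1+2=3, 1+mincoin(16)=1+2=3, 1+mincoin(13)=1+2=3, 1+mincoin(12)=1+2=3) = 3
mincoin(22) = min(1+mincoin(21)=1+3=4, 1+mincoin(18)=1+2=3, 1+mincoin(17)=1+2=3, 1+mincoin(14)=1+2=3, 1+mincoin(13)=1+2=3) = 3
mincoin(23) = min(1+mincoin(22)=1+3=4, 1+mincoin(19)=1+3=4, 1+mincoin(18)=1+2=3, 1+mincoin(15)=1+3=4, 1+mincoin(14)=1+2=3) = 3
mincoin(24) = min(1+mincoin(23)=1+3=4, 1+mincoin(20)=1+3=4, 1+mincoin(19)=1+3=4, 1+mincoin(16)=1+2=3, 1+mincoin(15)=1+3=4) = 3
mincoin(25) = min(1+mincoin(24)=1+3=4, 1+mincoin(21)=1+3=4, 1+mincoin(20)=1+3=4, 1+mincoin(17)=1+2=3, 1+mincoin(16)=1+2=3) = 3
mincoin(26) = min(1+mincoin(25)=1+3=4, 1+mincoin(22)=1+3=4, 1+mincoin(21)=1+3=4, 1+mincoin(18)=1+2=3, 1+mincoin(17)=1+2=3) = 3
mincoin(27) = min(1+mincoin(26)=1+3=4, 1+mincoin(23)=1+3=4, 1+mincoin(22)=1+3=4, 1+mincoin(19)=1+3=4, 1+mincoin(18)=1+2=3) = 3
mincoin(28) = min(1+mincoin(27)=1+3=4, 1+mincoin(24)=1+3=4, 1+mincoin(23)=1+3=4, 1+mincoin(20)=1+3=4, 1+mincoin(19)=1+3=4) = 4
mincoin(29) = min(1+mincoin(28)=1+4=5, 1+mincoin(25)=1+3=4, 1+mincoin(24)=1+3=4, 1+mincoin(21)=1+3=4, 1+mincoin(20)=1+3=4) = 4
mincoin(30) = min(1+mincoin(29)=1+4=5, 1+mincoin(26)=1+3=4, 1+mincoin(25)=1+3=4, 1+mincoin(22)=1+3=4, 1+mincoin(21)=1+3=4) = 4
mincoin(31) = min(1+mincoin(30)=1+4=5, 1+mincoin(27)=1+3=4, 1+mincoin(26)=1+3=4, 1+mincoin(23)=1+3=4, 1+mincoin(22)=1+3=4) = 4
mincoin(32) = min(1+mincoin(31)=1+4=5, 1+mincoin(28)=1+4=5, 1+mincoin(27)=1+3=4, 1+mincoin(24)=1+3=4, 1+mincoin(23)=1+3=4) = 4
mincoin(33) = min(1+mincoin(32)=1+4=5, 1+mincoin(29)=1+4=5, 1+mincoin(28)=1+4=5, 1+mincoin(25)=1+3=4, 1+mincoin(24)=1+3=4) = 4
mincoin(34) = min(1+mincoin(33)=1+4=5, 1+mincoin(30)=1+4=5, 1+mincoin(29)=1+4=5, 1+mincoin(26)=1+3=4, 1+mincoin(25)=1+3=4) = 4

4
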